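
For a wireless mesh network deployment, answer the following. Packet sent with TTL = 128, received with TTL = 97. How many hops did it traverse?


Given: initial TTL = 128, received TTL = 97
Hops = initial TTL - received TTL
Hops = 128 - 97 = 31

31


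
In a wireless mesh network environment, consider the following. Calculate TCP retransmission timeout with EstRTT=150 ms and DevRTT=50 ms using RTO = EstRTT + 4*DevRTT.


Given: EstRTT = 150 ms, DevRTT = 50 ms
Timeout = EstRTT + 4 * DevRTT
4 * DevRTT = 4 * 50 = 200
Timeout = 150 + 200 = 350 ms

350


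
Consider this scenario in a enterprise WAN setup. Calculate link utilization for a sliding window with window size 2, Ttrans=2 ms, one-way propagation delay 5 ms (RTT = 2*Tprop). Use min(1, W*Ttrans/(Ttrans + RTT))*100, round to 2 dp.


Given: W = 2, Ttrans = 2 ms, RTT = 10 ms (= 2 * Tprop, Tprop = 5 ms)
Cycle time = Ttrans + RTT = 2 + 10 = 12 ms (first packet sent until its ACK returns)
W * Ttrans = 2 * 2 = 4 ms of sending per cycle
W * Ttrans / (Ttrans + RTT) = 4 / 12 = 0.333333
U = min(1, 0.333333) = 0.333333
U% = 33.33%

33.33


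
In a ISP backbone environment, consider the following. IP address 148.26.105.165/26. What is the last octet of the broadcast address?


Given: IP = 148.26.105.165, prefix = /26
Host bits = 32 - 26 = 6
Network last octet = 165 AND mask = 128
Host part size = 2^6 - 1 = 63
Broadcast last octet = 128 OR 63 = 191

191


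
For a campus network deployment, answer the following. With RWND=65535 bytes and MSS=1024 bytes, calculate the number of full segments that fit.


Given: RWND = 65535 bytes, MSS = 1024 bytes
Full segments = floor(RWND / MSS)
Full segments = floor(65535 / 1024)
Full segments = floor(63.999) = 63

63


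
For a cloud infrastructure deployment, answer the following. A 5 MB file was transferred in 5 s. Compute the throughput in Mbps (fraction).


Given: file = 5 MB, time = 5 s
File in Mb = 5 * 8 = 40 Mb
Throughput = 40 / 5 Mbps
Throughput = 8 Mbps

8


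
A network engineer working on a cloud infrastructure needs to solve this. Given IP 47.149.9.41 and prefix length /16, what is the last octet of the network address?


Given: IP = 47.149.9.41, prefix = /16
Subnet mask = 255.255.0.0
Last octet of IP: 41
Last octet of mask: 0
Network last octet = 41 AND 0 = 0

0


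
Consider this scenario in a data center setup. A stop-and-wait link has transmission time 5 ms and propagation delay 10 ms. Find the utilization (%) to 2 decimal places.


Given: Ttrans = 5 ms, Tprop = 10 ms
RTT = 2 * Tprop = 2 * 10 = 20 ms
U = Ttrans / (Ttrans + RTT)
U = 5 / (5 + 20)
U = 5 / 25 = 0.2
U% = 20.00%

20.00


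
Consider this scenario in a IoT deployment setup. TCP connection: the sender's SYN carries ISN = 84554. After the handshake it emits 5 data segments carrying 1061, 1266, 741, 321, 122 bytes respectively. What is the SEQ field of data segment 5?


The SYN occupies sequence number ISN = 84554, so the first data byte is ISN + 1 = 84555.
SEQ of data segment i = (ISN + 1) + sum of payload sizes of segments 1..i-1.
Segment 1: SEQ = 84555, payload = 1061 bytes
Segment 2: SEQ = 85616, payload = 1266 bytes
Segment 3: SEQ = 86882, payload = 741 bytes
Segment 4: SEQ = 87623, payload = 321 bytes
Segment 5: SEQ = 87944, payload = 122 bytes
SEQ of segment 5 = 84555 + 1061 + 1266 + 741 + 321 = 87944

87944


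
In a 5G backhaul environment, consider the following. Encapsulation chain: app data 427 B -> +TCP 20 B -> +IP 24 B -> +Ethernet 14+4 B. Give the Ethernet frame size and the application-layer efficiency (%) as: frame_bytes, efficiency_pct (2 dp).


TCP segment = 427 + 20 = 447 B
IP packet = 447 + 24 = 471 B
Ethernet frame = 471 + 14 + 4 = 489 B
Efficiency = app / frame = 427 / 489 = 0.873211 = 87.3211% -> 87.32% (2 dp)

489, 87.32


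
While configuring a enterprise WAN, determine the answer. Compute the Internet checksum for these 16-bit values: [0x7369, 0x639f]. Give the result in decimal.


Given words: [0x7369, 0x639f]
Step 1: Sum all words
Raw sum = 29545 + 25503 = 55048
One's complement = ~55048 & 0xFFFF = 10487

10487


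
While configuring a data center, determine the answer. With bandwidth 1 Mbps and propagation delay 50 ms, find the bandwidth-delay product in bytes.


Given: bandwidth = 1 Mbps, delay = 50 ms
BDP in bits = 1 * 10^6 * 50 / 1000
BDP in bits = 50000
BDP in bytes = 50000 / 8 = 6250

6250


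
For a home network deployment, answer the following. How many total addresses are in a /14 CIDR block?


Given: CIDR prefix /14
Host bits = 32 - 14 = 18
Total addresses = 2^18 = 262144

262144


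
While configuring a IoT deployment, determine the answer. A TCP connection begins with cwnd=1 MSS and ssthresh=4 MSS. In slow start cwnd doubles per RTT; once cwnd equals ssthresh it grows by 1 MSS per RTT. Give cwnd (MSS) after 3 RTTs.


RTT 0: cwnd = 1 MSS (initial)
RTT 1: cwnd = 2 MSS (slow start, doubled)
RTT 2: cwnd = 4 MSS (slow start, doubled)
RTT 3: cwnd = 5 MSS (congestion avoidance, +1)

5


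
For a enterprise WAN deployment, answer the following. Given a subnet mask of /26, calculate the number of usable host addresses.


Given: subnet mask /26
Host bits = 32 - 26 = 6
Total addresses = 2^6 = 64
Usable hosts = 64 - 2 (network + broadcast) = 62

62


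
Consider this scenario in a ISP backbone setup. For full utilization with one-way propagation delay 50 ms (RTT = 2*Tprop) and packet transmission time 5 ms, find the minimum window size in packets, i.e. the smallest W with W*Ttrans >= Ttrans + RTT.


Given: Ttrans = 5 ms, RTT = 100 ms (= 2 * Tprop, Tprop = 50 ms)
Time until first ACK returns = Ttrans + RTT = 5 + 100 = 105 ms
Need W * Ttrans >= Ttrans + RTT  ->  W >= (Ttrans + RTT) / Ttrans
(Ttrans + RTT) / Ttrans = 105 / 5 = 21
W_min = ceil(21) = 21

21


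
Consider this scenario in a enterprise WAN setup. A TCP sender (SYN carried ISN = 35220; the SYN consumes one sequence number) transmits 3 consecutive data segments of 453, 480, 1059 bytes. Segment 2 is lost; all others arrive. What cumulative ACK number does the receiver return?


SYN uses sequence number 35220; first data byte = ISN + 1 = 35221.
Segment 1: SEQ = 35221, len = 453 B, covers [35221, 35673]
Segment 2: SEQ = 35674, len = 480 B, covers [35674, 36153] [LOST]
Segment 3: SEQ = 36154, len = 1059 B, covers [36154, 37212]
In-order data received: bytes [35221, 35673] (segments 1..1).
Segment 2 missing -> gap begins at byte 35674; later segments buffered out of order.
Cumulative ACK = next expected in-order byte = 35221 + 453 = 35674

35674


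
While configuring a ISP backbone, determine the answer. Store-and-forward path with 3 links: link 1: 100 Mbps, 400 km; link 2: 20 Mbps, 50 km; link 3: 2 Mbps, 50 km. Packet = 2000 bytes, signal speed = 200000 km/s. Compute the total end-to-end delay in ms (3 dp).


Packet = 2000 bytes = 16000 bits. Store-and-forward: sum (t_trans + t_prop) per link.
Link 1: t_trans = 16000/(100*10^6) s = 0.1600 ms; t_prop = 400/200000 s = 2.0000 ms; subtotal = 2.1600 ms
Link 2: t_trans = 16000/(20*10^6) s = 0.8000 ms; t_prop = 50/200000 s = 0.2500 ms; subtotal = 1.0500 ms
Link 3: t_trans = 16000/(2*10^6) s = 8.0000 ms; t_prop = 50/200000 s = 0.2500 ms; subtotal = 8.2500 ms
End-to-end = 2.1600 + 1.0500 + 8.2500 = 11.4600 ms -> 11.460 ms (3 dp)

11.460


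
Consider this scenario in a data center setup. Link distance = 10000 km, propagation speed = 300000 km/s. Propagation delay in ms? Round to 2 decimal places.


Given: distance = 10000 km, speed = 300000 km/s
Delay = distance / speed = 10000 / 300000 seconds
Delay in ms = 10000 * 1000 / 300000
Delay = 33.3333 ms
Rounded to 2 dp = 33.33 ms

33.33


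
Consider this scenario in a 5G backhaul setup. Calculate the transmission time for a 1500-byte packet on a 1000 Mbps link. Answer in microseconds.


Given: packet = 1500 bytes, bandwidth = 1000 Mbps
Packet in bits = 1500 * 8 = 12000 bits
Bandwidth = 1000 * 10^6 = 1000000000 bps
Time = 12000 / 1000000000 seconds
Time in us = 12000 * 10^6 / 1000000000 = 12

12


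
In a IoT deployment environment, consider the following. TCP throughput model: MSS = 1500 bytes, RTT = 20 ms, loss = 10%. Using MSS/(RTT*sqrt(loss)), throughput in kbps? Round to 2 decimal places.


Given: MSS = 1500 bytes, RTT = 20 ms, loss = 10%
RTT in seconds = 20 / 1000 = 0.02
Loss rate = 10% = 0.1
sqrt(loss) = sqrt(0.1) = 0.316227766017
Throughput (bytes/s) = 1500 / (0.02 * 0.316227766017) = 237170.8245
Throughput (kbps) = 237170.8245 * 8 / 1000 = 1897.366596 -> 1897.37 kbps (2 dp)

1897.37


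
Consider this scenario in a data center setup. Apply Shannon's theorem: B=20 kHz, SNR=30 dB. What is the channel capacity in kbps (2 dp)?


Given: B = 20 kHz, SNR = 30 dB
SNR linear = 10^(30/10) = 1000
1 + SNR = 1001
log2(1001) = 9.9672262588
C = 20 * 1000 * 9.9672262588 = 199344.5252 bps
C = 199.344525 kbps -> 199.34 kbps (2 dp)

199.34


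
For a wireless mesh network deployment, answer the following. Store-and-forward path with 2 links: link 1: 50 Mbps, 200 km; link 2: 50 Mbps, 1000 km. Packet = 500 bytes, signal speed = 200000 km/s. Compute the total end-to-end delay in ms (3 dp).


Packet = 500 bytes = 4000 bits. Store-and-forward: sum (t_trans + t_prop) per link.
Link 1: t_trans = 4000/(50*10^6) s = 0.0800 ms; t_prop = 200/200000 s = 1.0000 ms; subtotal = 1.0800 ms
Link 2: t_trans = 4000/(50*10^6) s = 0.0800 ms; t_prop = 1000/200000 s = 5.0000 ms; subtotal = 5.0800 ms
End-to-end = 1.0800 + 5.0800 = 6.1600 ms -> 6.160 ms (3 dp)

6.160


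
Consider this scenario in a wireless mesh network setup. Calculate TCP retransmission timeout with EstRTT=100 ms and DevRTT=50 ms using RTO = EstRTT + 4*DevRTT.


Given: EstRTT = 100 ms, DevRTT = 50 ms
Timeout = EstRTT + 4 * DevRTT
4 * DevRTT = 4 * 50 = 200
Timeout = 100 + 200 = 300 ms

300


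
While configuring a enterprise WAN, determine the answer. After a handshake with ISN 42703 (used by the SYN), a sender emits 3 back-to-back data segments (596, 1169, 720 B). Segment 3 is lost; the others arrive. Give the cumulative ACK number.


SYN uses sequence number 42703; first data byte = ISN + 1 = 42704.
Segment 1: SEQ = 42704, len = 596 B, covers [42704, 43299]
Segment 2: SEQ = 43300, len = 1169 B, covers [43300, 44468]
Segment 3: SEQ = 44469, len = 720 B, covers [44469, 45188] [LOST]
In-order data received: bytes [42704, 44468] (segments 1..2).
Segment 3 missing -> gap begins at byte 44469.
Cumulative ACK = next expected in-order byte = 42704 + 596 + 1169 = 44469

44469


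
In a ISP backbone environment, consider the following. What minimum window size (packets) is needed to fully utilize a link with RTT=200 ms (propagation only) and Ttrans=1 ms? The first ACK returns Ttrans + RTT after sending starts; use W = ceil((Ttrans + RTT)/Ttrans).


Given: Ttrans = 1 ms, RTT = 200 ms (= 2 * Tprop, Tprop = 100 ms)
Time until first ACK returns = Ttrans + RTT = 1 + 200 = 201 ms
Need W * Ttrans >= Ttrans + RTT  ->  W >= (Ttrans + RTT) / Ttrans
(Ttrans + RTT) / Ttrans = 201 / 1 = 201
W_min = ceil(201) = 201

201


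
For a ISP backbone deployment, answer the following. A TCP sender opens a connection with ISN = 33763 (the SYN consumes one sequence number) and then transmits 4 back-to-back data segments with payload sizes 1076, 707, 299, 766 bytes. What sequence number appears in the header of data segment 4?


The SYN occupies sequence number ISN = 33763, so the first data byte is ISN + 1 = 33764.
SEQ of data segment i = (ISN + 1) + sum of payload sizes of segments 1..i-1.
Segment 1: SEQ = 33764, payload = 1076 bytes
Segment 2: SEQ = 34840, payload = 707 bytes
Segment 3: SEQ = 35547, payload = 299 bytes
Segment 4: SEQ = 35846, payload = 766 bytes
SEQ of segment 4 = 33764 + 1076 + 707 + 299 = 35846

35846


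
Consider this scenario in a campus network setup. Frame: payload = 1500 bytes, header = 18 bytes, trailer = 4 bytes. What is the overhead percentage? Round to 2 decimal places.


Given: payload = 1500 B, header = 18 B, trailer = 4 B
Overhead bytes = header + trailer = 18 + 4 = 22
Total frame = payload + overhead = 1500 + 22 = 1522
Overhead % = 22 / 1522 * 100 = 1.4455% -> 1.45% (2 dp)

1.45


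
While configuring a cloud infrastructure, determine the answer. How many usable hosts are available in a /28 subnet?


Given: subnet mask /28
Host bits = 32 - 28 = 4
Total addresses = 2^4 = 16
Usable hosts = 16 - 2 (network + broadcast) = 14

14


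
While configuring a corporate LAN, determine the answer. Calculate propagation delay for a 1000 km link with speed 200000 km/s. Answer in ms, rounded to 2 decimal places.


Given: distance = 1000 km, speed = 200000 km/s
Delay = distance / speed = 1000 / 200000 seconds
Delay in ms = 1000 * 1000 / 200000
Delay = 5.0000 ms
Rounded to 2 dp = 5.00 ms

5.00


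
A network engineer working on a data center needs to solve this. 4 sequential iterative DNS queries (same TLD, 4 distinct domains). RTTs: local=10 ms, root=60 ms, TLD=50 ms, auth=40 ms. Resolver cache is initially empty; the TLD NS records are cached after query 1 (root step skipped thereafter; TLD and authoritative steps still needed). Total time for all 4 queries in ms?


Lookup 1 (cold cache): local + root + TLD + auth = 10 + 60 + 50 + 40 = 160 ms
Lookups 2..4 (TLD NS cached -> skip root; new domain -> still ask TLD and auth): local + TLD + auth = 10 + 50 + 40 = 100 ms each
Remaining 3 lookups: 3 * 100 = 300 ms
Total = 160 + 300 = 460 ms

460


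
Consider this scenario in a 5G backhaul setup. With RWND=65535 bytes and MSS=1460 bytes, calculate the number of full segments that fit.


Given: RWND = 65535 bytes, MSS = 1460 bytes
Full segments = floor(RWND / MSS)
Full segments = floor(65535 / 1460)
Full segments = floor(44.887) = 44

44


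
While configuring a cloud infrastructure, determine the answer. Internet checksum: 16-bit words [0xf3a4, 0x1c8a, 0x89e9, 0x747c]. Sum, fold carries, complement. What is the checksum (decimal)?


Given words: [0xf3a4, 0x1c8a, 0x89e9, 0x747c]
Step 1: Sum all words
Raw sum = 62372 + 7306 + 35305 + 29820 = 134803
Step 2: Fold carry: (3731 + 2) = 3733
One's complement = ~3733 & 0xFFFF = 61802

61802


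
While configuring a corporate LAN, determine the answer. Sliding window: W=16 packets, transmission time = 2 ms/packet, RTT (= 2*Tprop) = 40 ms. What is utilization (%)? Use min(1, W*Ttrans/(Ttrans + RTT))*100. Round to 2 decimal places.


Given: W = 16, Ttrans = 2 ms, RTT = 40 ms (= 2 * Tprop, Tprop = 20 ms)
Cycle time = Ttrans + RTT = 2 + 40 = 42 ms (first packet sent until its ACK returns)
W * Ttrans = 16 * 2 = 32 ms of sending per cycle
W * Ttrans / (Ttrans + RTT) = 32 / 42 = 0.761905
U = min(1, 0.761905) = 0.761905
U% = 76.19%

76.19


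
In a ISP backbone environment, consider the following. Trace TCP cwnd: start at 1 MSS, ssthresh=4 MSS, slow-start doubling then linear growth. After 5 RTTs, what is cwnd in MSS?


RTT 0: cwnd = 1 MSS (initial)
RTT 1: cwnd = 2 MSS (slow start, doubled)
RTT 2: cwnd = 4 MSS (slow start, doubled)
RTT 3: cwnd = 5 MSS (congestion avoidance, +1)
RTT 4: cwnd = 6 MSS (congestion avoidance, +1)
RTT 5: cwnd = 7 MSS (congestion avoidance, +1)

7


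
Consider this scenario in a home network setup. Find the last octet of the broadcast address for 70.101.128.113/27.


Given: IP = 70.101.128.113, prefix = /27
Host bits = 32 - 27 = 5
Network last octet = 113 AND mask = 96
Host part size = 2^5 - 1 = 31
Broadcast last octet = 96 OR 31 = 127

127


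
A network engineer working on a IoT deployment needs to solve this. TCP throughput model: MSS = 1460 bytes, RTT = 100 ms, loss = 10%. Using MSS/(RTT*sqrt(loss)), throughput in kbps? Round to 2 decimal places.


Given: MSS = 1460 bytes, RTT = 100 ms, loss = 10%
RTT in seconds = 100 / 1000 = 0.1
Loss rate = 10% = 0.1
sqrt(loss) = sqrt(0.1) = 0.316227766017
Throughput (bytes/s) = 1460 / (0.1 * 0.316227766017) = 46169.2538
Throughput (kbps) = 46169.2538 * 8 / 1000 = 369.354031 -> 369.35 kbps (2 dp)

369.35


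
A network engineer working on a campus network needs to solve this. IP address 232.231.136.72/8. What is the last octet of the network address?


Given: IP = 232.231.136.72, prefix = /8
Subnet mask = 255.0.0.0
Last octet of IP: 72
Last octet of mask: 0
Network last octet = 72 AND 0 = 0

0


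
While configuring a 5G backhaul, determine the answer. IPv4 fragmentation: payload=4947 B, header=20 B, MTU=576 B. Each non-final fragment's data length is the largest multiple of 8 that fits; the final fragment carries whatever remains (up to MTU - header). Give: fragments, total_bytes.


Max data per non-final fragment = floor((MTU - header)/8)*8 = floor((576 - 20)/8)*8 = floor(556/8)*8 = 552 B
Final fragment needs no 8-byte alignment: it can carry up to MTU - header = 556 B
Non-final fragments needed = ceil((payload - 556) / 552) = ceil(4391/552) = ceil(7.9547) = 8
Number of fragments = 8 + 1 = 9
Fragment sizes (data): 8 * 552 B + 531 B (last, 531 <= 556 OK)
Total bytes sent = payload + n_frags * header = 4947 + 9*20 = 4947 + 180 = 5127 B

9, 5127


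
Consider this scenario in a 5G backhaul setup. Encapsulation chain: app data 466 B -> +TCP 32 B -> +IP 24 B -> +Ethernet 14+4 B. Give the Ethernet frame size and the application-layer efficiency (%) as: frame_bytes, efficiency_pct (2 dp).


TCP segment = 466 + 32 = 498 B
IP packet = 498 + 24 = 522 B
Ethernet frame = 522 + 14 + 4 = 540 B
Efficiency = app / frame = 466 / 540 = 0.862963 = 86.2963% -> 86.30% (2 dp)

540, 86.30


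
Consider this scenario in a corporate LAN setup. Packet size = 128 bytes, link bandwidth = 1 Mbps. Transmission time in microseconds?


Given: packet = 128 bytes, bandwidth = 1 Mbps
Packet in bits = 128 * 8 = 1024 bits
Bandwidth = 1 * 10^6 = 1000000 bps
Time = 1024 / 1000000 seconds
Time in us = 1024 * 10^6 / 1000000 = 1024

1024


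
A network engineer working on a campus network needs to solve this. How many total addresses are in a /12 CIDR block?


Given: CIDR prefix /12
Host bits = 32 - 12 = 20
Total addresses = 2^20 = 1048576

1048576


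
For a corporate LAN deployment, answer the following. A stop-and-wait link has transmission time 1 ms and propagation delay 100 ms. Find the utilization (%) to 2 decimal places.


Given: Ttrans = 1 ms, Tprop = 100 ms
RTT = 2 * Tprop = 2 * 100 = 200 ms
U = Ttrans / (Ttrans + RTT)
U = 1 / (1 + 200)
U = 1 / 201 = 0.004975
U% = 0.50%

0.50


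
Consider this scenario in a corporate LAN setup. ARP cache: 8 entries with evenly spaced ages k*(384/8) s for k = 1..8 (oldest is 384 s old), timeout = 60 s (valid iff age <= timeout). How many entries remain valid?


Ages are k * 384/8 s for k = 1..8 (spacing = 48.0000 s).
Entry k is valid iff k * 384/8 <= 60 iff k <= 8 * 60 / 384 = 1.2500
n_valid = floor(1.2500) = 1
(n_stale = 8 - 1 = 7)

1


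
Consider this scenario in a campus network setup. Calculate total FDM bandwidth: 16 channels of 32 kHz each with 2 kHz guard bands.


Given: 16 channels, 32 kHz each, guard = 2 kHz
Channel bandwidth = 16 * 32 = 512 kHz
Guard bands = 15 gaps * 2 kHz = 30 kHz
Total = 512 + 30 = 542 kHz

542


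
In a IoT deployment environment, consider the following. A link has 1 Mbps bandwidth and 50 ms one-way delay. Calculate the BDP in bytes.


Given: bandwidth = 1 Mbps, delay = 50 ms
BDP in bits = 1 * 10^6 * 50 / 1000
BDP in bits = 50000
BDP in bytes = 50000 / 8 = 6250

6250


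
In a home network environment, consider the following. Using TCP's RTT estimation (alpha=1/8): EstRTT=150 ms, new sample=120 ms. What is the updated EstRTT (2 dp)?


Given: EstRTT = 150 ms, SampleRTT = 120 ms, alpha = 1/8
New EstRTT = (1 - alpha) * EstRTT + alpha * SampleRTT
(7/8) * 150 = 131.25
(1/8) * 120 = 15
New EstRTT = 131.25 + 15 = 146.25 ms -> 146.25 ms (2 dp)

146.25


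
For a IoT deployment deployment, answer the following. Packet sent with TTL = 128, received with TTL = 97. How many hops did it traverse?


Given: initial TTL = 128, received TTL = 97
Hops = initial TTL - received TTL
Hops = 128 - 97 = 31

31


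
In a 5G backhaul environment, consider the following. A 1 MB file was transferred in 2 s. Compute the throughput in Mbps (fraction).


Given: file = 1 MB, time = 2 s
File in Mb = 1 * 8 = 8 Mb
Throughput = 8 / 2 Mbps
Throughput = 4 Mbps

4


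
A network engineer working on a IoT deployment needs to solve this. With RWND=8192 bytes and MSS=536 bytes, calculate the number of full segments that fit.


Given: RWND = 8192 bytes, MSS = 536 bytes
Full segments = floor(RWND / MSS)
Full segments = floor(8192 / 536)
Full segments = floor(15.2836) = 15

15


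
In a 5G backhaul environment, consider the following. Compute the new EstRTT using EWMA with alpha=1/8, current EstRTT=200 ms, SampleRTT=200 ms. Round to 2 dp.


Given: EstRTT = 200 ms, SampleRTT = 200 ms, alpha = 1/8
New EstRTT = (1 - alpha) * EstRTT + alpha * SampleRTT
(7/8) * 200 = 175
(1/8) * 200 = 25
New EstRTT = 175 + 25 = 200 ms -> 200.00 ms (2 dp)

200.00


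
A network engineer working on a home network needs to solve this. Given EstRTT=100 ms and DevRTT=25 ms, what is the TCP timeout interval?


Given: EstRTT = 100 ms, DevRTT = 25 ms
Timeout = EstRTT + 4 * DevRTT
4 * DevRTT = 4 * 25 = 100
Timeout = 100 + 100 = 200 ms

200


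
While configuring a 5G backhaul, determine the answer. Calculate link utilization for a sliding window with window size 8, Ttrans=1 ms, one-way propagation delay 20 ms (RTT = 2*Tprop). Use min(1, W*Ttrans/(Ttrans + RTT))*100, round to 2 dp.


Given: W = 8, Ttrans = 1 ms, RTT = 40 ms (= 2 * Tprop, Tprop = 20 ms)
Cycle time = Ttrans + RTT = 1 + 40 = 41 ms (first packet sent until its ACK returns)
W * Ttrans = 8 * 1 = 8 ms of sending per cycle
W * Ttrans / (Ttrans + RTT) = 8 / 41 = 0.195122
U = min(1, 0.195122) = 0.195122
U% = 19.51%

19.51


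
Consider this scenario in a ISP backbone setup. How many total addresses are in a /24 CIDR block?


Given: CIDR prefix /24
Host bits = 32 - 24 = 8
Total addresses = 2^8 = 256

256


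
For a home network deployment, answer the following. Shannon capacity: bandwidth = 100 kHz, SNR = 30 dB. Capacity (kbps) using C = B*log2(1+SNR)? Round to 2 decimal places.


Given: B = 100 kHz, SNR = 30 dB
SNR linear = 10^(30/10) = 1000
1 + SNR = 1001
log2(1001) = 9.9672262588
C = 100 * 1000 * 9.9672262588 = 996722.6259 bps
C = 996.722626 kbps -> 996.72 kbps (2 dp)

996.72


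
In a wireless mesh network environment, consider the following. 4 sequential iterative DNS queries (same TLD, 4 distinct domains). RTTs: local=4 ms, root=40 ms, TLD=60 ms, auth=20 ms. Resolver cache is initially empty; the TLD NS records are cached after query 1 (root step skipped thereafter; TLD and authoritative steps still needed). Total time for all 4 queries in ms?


Lookup 1 (cold cache): local + root + TLD + auth = 4 + 40 + 60 + 20 = 124 ms
Lookups 2..4 (TLD NS cached -> skip root; new domain -> still ask TLD and auth): local + TLD + auth = 4 + 60 + 20 = 84 ms each
Remaining 3 lookups: 3 * 84 = 252 ms
Total = 124 + 252 = 376 ms

376


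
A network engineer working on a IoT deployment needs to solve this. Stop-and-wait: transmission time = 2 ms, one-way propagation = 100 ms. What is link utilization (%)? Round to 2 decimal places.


Given: Ttrans = 2 ms, Tprop = 100 ms
RTT = 2 * Tprop = 2 * 100 = 200 ms
U = Ttrans / (Ttrans + RTT)
U = 2 / (2 + 200)
U = 2 / 202 = 0.009901
U% = 0.99%

0.99


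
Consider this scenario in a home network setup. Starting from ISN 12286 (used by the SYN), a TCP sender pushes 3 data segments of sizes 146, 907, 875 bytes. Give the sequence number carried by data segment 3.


The SYN occupies sequence number ISN = 12286, so the first data byte is ISN + 1 = 12287.
SEQ of data segment i = (ISN + 1) + sum of payload sizes of segments 1..i-1.
Segment 1: SEQ = 12287, payload = 146 bytes
Segment 2: SEQ = 12433, payload = 907 bytes
Segment 3: SEQ = 13340, payload = 875 bytes
SEQ of segment 3 = 12287 + 146 + 907 = 13340

13340


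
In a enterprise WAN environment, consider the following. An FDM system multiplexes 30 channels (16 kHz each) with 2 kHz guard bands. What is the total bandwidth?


Given: 30 channels, 16 kHz each, guard = 2 kHz
Channel bandwidth = 30 * 16 = 480 kHz
Guard bands = 29 gaps * 2 kHz = 58 kHz
Total = 480 + 58 = 538 kHz

538


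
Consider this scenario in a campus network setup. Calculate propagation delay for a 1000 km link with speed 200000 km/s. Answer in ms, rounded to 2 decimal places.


Given: distance = 1000 km, speed = 200000 km/s
Delay = distance / speed = 1000 / 200000 seconds
Delay in ms = 1000 * 1000 / 200000
Delay = 5.0000 ms
Rounded to 2 dp = 5.00 ms

5.00


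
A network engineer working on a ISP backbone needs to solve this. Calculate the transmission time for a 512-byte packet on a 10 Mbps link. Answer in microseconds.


Given: packet = 512 bytes, bandwidth = 10 Mbps
Packet in bits = 512 * 8 = 4096 bits
Bandwidth = 10 * 10^6 = 10000000 bps
Time = 4096 / 10000000 seconds
Time in us = 4096 * 10^6 / 10000000 = 409.6

409.6


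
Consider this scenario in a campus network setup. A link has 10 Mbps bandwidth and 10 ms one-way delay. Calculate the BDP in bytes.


Given: bandwidth = 10 Mbps, delay = 10 ms
BDP in bits = 10 * 10^6 * 10 / 1000
BDP in bits = 100000
BDP in bytes = 100000 / 8 = 12500

12500


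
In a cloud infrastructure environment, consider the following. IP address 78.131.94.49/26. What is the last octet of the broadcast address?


Given: IP = 78.131.94.49, prefix = /26
Host bits = 32 - 26 = 6
Network last octet = 49 AND mask = 0
Host part size = 2^6 - 1 = 63
Broadcast last octet = 0 OR 63 = 63

63


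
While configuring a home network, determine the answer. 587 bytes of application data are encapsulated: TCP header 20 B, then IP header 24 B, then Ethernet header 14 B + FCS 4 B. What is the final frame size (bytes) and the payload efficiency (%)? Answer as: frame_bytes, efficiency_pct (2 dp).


TCP segment = 587 + 20 = 607 B
IP packet = 607 + 24 = 631 B
Ethernet frame = 631 + 14 + 4 = 649 B
Efficiency = app / frame = 587 / 649 = 0.904468 = 90.4468% -> 90.45% (2 dp)

649, 90.45


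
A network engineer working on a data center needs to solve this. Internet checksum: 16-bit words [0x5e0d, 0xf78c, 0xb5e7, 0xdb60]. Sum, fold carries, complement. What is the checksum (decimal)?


Given words: [0x5e0d, 0xf78c, 0xb5e7, 0xdb60]
Step 1: Sum all words
Raw sum = 24077 + 63372 + 46567 + 56160 = 190176
Step 2: Fold carry: (59104 + 2) = 59106
One's complement = ~59106 & 0xFFFF = 6429

6429


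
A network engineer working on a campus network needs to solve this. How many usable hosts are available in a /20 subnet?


Given: subnet mask /20
Host bits = 32 - 20 = 12
Total addresses = 2^12 = 4096
Usable hosts = 4096 - 2 (network + broadcast) = 4094

4094


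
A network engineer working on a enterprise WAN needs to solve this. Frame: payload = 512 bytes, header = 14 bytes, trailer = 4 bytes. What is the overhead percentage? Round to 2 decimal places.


Given: payload = 512 B, header = 14 B, trailer = 4 B
Overhead bytes = header + trailer = 14 + 4 = 18
Total frame = payload + overhead = 512 + 18 = 530
Overhead % = 18 / 530 * 100 = 3.3962% -> 3.40% (2 dp)

3.40


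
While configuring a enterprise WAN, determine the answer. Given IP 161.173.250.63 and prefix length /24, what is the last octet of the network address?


Given: IP = 161.173.250.63, prefix = /24
Subnet mask = 255.255.255.0
Last octet of IP: 63
Last octet of mask: 0
Network last octet = 63 AND 0 = 0

0


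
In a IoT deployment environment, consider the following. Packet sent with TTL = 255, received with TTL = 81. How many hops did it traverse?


Given: initial TTL = 255, received TTL = 81
Hops = initial TTL - received TTL
Hops = 255 - 81 = 174

174


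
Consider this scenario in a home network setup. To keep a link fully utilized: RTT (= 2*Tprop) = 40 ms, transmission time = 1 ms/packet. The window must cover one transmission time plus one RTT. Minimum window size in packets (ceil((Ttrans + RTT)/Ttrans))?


Given: Ttrans = 1 ms, RTT = 40 ms (= 2 * Tprop, Tprop = 20 ms)
Time until first ACK returns = Ttrans + RTT = 1 + 40 = 41 ms
Need W * Ttrans >= Ttrans + RTT  ->  W >= (Ttrans + RTT) / Ttrans
(Ttrans + RTT) / Ttrans = 41 / 1 = 41
W_min = ceil(41) = 41

41


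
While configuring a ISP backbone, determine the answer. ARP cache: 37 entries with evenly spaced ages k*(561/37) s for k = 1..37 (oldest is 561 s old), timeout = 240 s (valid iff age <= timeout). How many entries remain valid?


Ages are k * 561/37 s for k = 1..37 (spacing = 15.1622 s).
Entry k is valid iff k * 561/37 <= 240 iff k <= 37 * 240 / 561 = 15.8289
n_valid = floor(15.8289) = 15
(n_stale = 37 - 15 = 22)

15


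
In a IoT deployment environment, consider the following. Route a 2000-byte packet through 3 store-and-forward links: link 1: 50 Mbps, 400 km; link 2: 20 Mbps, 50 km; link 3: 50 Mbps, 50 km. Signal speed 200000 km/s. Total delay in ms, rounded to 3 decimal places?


Packet = 2000 bytes = 16000 bits. Store-and-forward: sum (t_trans + t_prop) per link.
Link 1: t_trans = 16000/(50*10^6) s = 0.3200 ms; t_prop = 400/200000 s = 2.0000 ms; subtotal = 2.3200 ms
Link 2: t_trans = 16000/(20*10^6) s = 0.8000 ms; t_prop = 50/200000 s = 0.2500 ms; subtotal = 1.0500 ms
Link 3: t_trans = 16000/(50*10^6) s = 0.3200 ms; t_prop = 50/200000 s = 0.2500 ms; subtotal = 0.5700 ms
End-to-end = 2.3200 + 1.0500 + 0.5700 = 3.9400 ms -> 3.940 ms (3 dp)

3.940


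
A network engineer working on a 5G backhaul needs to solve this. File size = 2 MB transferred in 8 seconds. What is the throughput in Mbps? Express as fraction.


Given: file = 2 MB, time = 8 s
File in Mb = 2 * 8 = 16 Mb
Throughput = 16 / 8 Mbps
Throughput = 2 Mbps

2


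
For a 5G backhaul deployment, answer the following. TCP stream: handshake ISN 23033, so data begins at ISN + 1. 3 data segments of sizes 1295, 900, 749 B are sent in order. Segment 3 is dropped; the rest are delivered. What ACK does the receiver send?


SYN uses sequence number 23033; first data byte = ISN + 1 = 23034.
Segment 1: SEQ = 23034, len = 1295 B, covers [23034, 24328]
Segment 2: SEQ = 24329, len = 900 B, covers [24329, 25228]
Segment 3: SEQ = 25229, len = 749 B, covers [25229, 25977] [LOST]
In-order data received: bytes [23034, 25228] (segments 1..2).
Segment 3 missing -> gap begins at byte 25229.
Cumulative ACK = next expected in-order byte = 23034 + 1295 + 900 = 25229

25229


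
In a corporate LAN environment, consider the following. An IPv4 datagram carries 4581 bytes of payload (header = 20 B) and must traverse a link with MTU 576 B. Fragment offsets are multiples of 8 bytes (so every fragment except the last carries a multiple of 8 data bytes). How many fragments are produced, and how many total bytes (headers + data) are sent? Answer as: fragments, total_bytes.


Max data per non-final fragment = floor((MTU - header)/8)*8 = floor((576 - 20)/8)*8 = floor(556/8)*8 = 552 B
Final fragment needs no 8-byte alignment: it can carry up to MTU - header = 556 B
Non-final fragments needed = ceil((payload - 556) / 552) = ceil(4025/552) = ceil(7.2917) = 8
Number of fragments = 8 + 1 = 9
Fragment sizes (data): 8 * 552 B + 165 B (last, 165 <= 556 OK)
Total bytes sent = payload + n_frags * header = 4581 + 9*20 = 4581 + 180 = 4761 B

9, 4761


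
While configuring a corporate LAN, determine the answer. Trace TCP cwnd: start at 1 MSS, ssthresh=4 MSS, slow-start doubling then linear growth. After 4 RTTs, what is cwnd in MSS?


RTT 0: cwnd = 1 MSS (initial)
RTT 1: cwnd = 2 MSS (slow start, doubled)
RTT 2: cwnd = 4 MSS (slow start, doubled)
RTT 3: cwnd = 5 MSS (congestion avoidance, +1)
RTT 4: cwnd = 6 MSS (congestion avoidance, +1)

6


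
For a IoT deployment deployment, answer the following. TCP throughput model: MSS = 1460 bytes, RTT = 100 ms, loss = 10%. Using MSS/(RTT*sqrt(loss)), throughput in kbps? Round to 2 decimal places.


Given: MSS = 1460 bytes, RTT = 100 ms, loss = 10%
RTT in seconds = 100 / 1000 = 0.1
Loss rate = 10% = 0.1
sqrt(loss) = sqrt(0.1) = 0.316227766017
Throughput (bytes/s) = 1460 / (0.1 * 0.316227766017) = 46169.2538
Throughput (kbps) = 46169.2538 * 8 / 1000 = 369.354031 -> 369.35 kbps (2 dp)

369.35


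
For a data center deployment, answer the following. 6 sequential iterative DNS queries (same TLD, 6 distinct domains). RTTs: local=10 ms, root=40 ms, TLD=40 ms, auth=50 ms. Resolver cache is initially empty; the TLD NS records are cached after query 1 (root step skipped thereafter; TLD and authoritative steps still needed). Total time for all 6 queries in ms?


Lookup 1 (cold cache): local + root + TLD + auth = 10 + 40 + 40 + 50 = 140 ms
Lookups 2..6 (TLD NS cached -> skip root; new domain -> still ask TLD and auth): local + TLD + auth = 10 + 40 + 50 = 100 ms each
Remaining 5 lookups: 5 * 100 = 500 ms
Total = 140 + 500 = 640 ms

640


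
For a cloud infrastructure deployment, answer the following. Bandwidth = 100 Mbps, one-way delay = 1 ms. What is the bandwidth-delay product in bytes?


Given: bandwidth = 100 Mbps, delay = 1 ms
BDP in bits = 100 * 10^6 * 1 / 1000
BDP in bits = 100000
BDP in bytes = 100000 / 8 = 12500

12500


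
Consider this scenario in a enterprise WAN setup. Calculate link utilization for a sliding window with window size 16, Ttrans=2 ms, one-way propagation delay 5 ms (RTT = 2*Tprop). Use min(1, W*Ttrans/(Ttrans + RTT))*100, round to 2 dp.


Given: W = 16, Ttrans = 2 ms, RTT = 10 ms (= 2 * Tprop, Tprop = 5 ms)
Cycle time = Ttrans + RTT = 2 + 10 = 12 ms (first packet sent until its ACK returns)
W * Ttrans = 16 * 2 = 32 ms of sending per cycle
W * Ttrans / (Ttrans + RTT) = 32 / 12 = 2.666667
U = min(1, 2.666667) = 1.000000
U% = 100.00%

100.00


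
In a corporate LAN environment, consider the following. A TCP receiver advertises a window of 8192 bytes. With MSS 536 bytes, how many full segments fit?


Given: RWND = 8192 bytes, MSS = 536 bytes
Full segments = floor(RWND / MSS)
Full segments = floor(8192 / 536)
Full segments = floor(15.2836) = 15

15


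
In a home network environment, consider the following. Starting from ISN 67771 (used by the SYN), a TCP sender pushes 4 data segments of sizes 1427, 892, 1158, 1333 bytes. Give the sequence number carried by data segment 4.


The SYN occupies sequence number ISN = 67771, so the first data byte is ISN + 1 = 67772.
SEQ of data segment i = (ISN + 1) + sum of payload sizes of segments 1..i-1.
Segment 1: SEQ = 67772, payload = 1427 bytes
Segment 2: SEQ = 69199, payload = 892 bytes
Segment 3: SEQ = 70091, payload = 1158 bytes
Segment 4: SEQ = 71249, payload = 1333 bytes
SEQ of segment 4 = 67772 + 1427 + 892 + 1158 = 71249

71249


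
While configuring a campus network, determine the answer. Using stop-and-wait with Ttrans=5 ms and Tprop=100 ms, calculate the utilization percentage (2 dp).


Given: Ttrans = 5 ms, Tprop = 100 ms
RTT = 2 * Tprop = 2 * 100 = 200 ms
U = Ttrans / (Ttrans + RTT)
U = 5 / (5 + 200)
U = 5 / 205 = 0.02439
U% = 2.44%

2.44


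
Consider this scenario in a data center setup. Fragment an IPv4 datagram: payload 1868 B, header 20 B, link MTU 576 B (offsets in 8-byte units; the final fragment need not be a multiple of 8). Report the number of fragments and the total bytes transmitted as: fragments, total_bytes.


Max data per non-final fragment = floor((MTU - header)/8)*8 = floor((576 - 20)/8)*8 = floor(556/8)*8 = 552 B
Final fragment needs no 8-byte alignment: it can carry up to MTU - header = 556 B
Non-final fragments needed = ceil((payload - 556) / 552) = ceil(1312/552) = ceil(2.3768) = 3
Number of fragments = 3 + 1 = 4
Fragment sizes (data): 3 * 552 B + 212 B (last, 212 <= 556 OK)
Total bytes sent = payload + n_frags * header = 1868 + 4*20 = 1868 + 80 = 1948 B

4, 1948


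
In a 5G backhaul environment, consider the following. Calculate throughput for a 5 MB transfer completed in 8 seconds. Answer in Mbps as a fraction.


Given: file = 5 MB, time = 8 s
File in Mb = 5 * 8 = 40 Mb
Throughput = 40 / 8 Mbps
Throughput = 5 Mbps

5


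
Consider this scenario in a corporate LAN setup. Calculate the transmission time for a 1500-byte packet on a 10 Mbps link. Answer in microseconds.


Given: packet = 1500 bytes, bandwidth = 10 Mbps
Packet in bits = 1500 * 8 = 12000 bits
Bandwidth = 10 * 10^6 = 10000000 bps
Time = 12000 / 10000000 seconds
Time in us = 12000 * 10^6 / 10000000 = 1200

1200


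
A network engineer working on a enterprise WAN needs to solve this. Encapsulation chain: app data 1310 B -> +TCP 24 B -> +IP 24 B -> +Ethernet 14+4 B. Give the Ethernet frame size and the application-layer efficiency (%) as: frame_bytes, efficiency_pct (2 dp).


TCP segment = 1310 + 24 = 1334 B
IP packet = 1334 + 24 = 1358 B
Ethernet frame = 1358 + 14 + 4 = 1376 B
Efficiency = app / frame = 1310 / 1376 = 0.952035 = 95.2035% -> 95.20% (2 dp)

1376, 95.20


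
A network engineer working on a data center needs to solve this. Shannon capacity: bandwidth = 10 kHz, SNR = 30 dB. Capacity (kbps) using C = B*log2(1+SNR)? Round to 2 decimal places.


Given: B = 10 kHz, SNR = 30 dB
SNR linear = 10^(30/10) = 1000
1 + SNR = 1001
log2(1001) = 9.9672262588
C = 10 * 1000 * 9.9672262588 = 99672.2626 bps
C = 99.672263 kbps -> 99.67 kbps (2 dp)

99.67


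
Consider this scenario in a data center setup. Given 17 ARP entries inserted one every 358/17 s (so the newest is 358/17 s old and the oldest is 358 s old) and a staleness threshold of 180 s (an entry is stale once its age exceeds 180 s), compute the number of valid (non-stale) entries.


Ages are k * 358/17 s for k = 1..17 (spacing = 21.0588 s).
Entry k is valid iff k * 358/17 <= 180 iff k <= 17 * 180 / 358 = 8.5475
n_valid = floor(8.5475) = 8
(n_stale = 17 - 8 = 9)

8


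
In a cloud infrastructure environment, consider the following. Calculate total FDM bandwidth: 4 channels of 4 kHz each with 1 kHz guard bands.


Given: 4 channels, 4 kHz each, guard = 1 kHz
Channel bandwidth = 4 * 4 = 16 kHz
Guard bands = 3 gaps * 1 kHz = 3 kHz
Total = 16 + 3 = 19 kHz

19


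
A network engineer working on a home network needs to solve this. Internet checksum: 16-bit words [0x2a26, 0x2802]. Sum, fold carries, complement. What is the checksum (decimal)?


Given words: [0x2a26, 0x2802]
Step 1: Sum all words
Raw sum = 10790 + 10242 = 21032
One's complement = ~21032 & 0xFFFF = 44503

44503


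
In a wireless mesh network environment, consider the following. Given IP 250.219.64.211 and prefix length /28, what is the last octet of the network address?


Given: IP = 250.219.64.211, prefix = /28
Subnet mask = 255.255.255.240
Last octet of IP: 211
Last octet of mask: 240
Network last octet = 211 AND 240 = 208

208


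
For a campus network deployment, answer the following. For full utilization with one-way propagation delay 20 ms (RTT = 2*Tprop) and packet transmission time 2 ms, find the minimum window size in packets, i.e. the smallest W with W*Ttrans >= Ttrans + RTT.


Given: Ttrans = 2 ms, RTT = 40 ms (= 2 * Tprop, Tprop = 20 ms)
Time until first ACK returns = Ttrans + RTT = 2 + 40 = 42 ms
Need W * Ttrans >= Ttrans + RTT  ->  W >= (Ttrans + RTT) / Ttrans
(Ttrans + RTT) / Ttrans = 42 / 2 = 21
W_min = ceil(21) = 21

21


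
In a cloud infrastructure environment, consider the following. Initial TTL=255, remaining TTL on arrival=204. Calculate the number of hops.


Given: initial TTL = 255, received TTL = 204
Hops = initial TTL - received TTL
Hops = 255 - 204 = 51

51


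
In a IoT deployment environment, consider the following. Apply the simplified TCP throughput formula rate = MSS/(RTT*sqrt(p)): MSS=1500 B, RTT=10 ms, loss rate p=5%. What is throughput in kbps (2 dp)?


Given: MSS = 1500 bytes, RTT = 10 ms, loss = 5%
RTT in seconds = 10 / 1000 = 0.01
Loss rate = 5% = 0.05
sqrt(loss) = sqrt(0.05) = 0.223606797750
Throughput (bytes/s) = 1500 / (0.01 * 0.223606797750) = 670820.3932
Throughput (kbps) = 670820.3932 * 8 / 1000 = 5366.563146 -> 5366.56 kbps (2 dp)

5366.56


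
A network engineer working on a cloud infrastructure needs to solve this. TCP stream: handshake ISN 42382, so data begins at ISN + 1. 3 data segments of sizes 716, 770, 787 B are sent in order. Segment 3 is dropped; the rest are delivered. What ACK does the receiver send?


SYN uses sequence number 42382; first data byte = ISN + 1 = 42383.
Segment 1: SEQ = 42383, len = 716 B, covers [42383, 43098]
Segment 2: SEQ = 43099, len = 770 B, covers [43099, 43868]
Segment 3: SEQ = 43869, len = 787 B, covers [43869, 44655] [LOST]
In-order data received: bytes [42383, 43868] (segments 1..2).
Segment 3 missing -> gap begins at byte 43869.
Cumulative ACK = next expected in-order byte = 42383 + 716 + 770 = 43869

43869
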